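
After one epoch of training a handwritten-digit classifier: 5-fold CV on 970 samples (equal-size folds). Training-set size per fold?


Fold size = 970/5 = 194
Training per fold = 970 - 194 = 776

776


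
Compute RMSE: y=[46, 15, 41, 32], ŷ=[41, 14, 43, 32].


MSE = 30/4 = 7.5
RMSE = √(30/4) = 2.7386

2.7386


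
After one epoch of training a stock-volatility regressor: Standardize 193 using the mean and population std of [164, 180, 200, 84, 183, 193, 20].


μ = 146.2857, σ = 62.8984
z = (193 - 146.2857)/62.8984 = 0.7427

0.7427


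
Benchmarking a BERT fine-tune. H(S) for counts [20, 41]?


Probabilities: [20/61, 41/61] ≈ [0.3279, 0.6721]
H = -((20/61)·log₂(20/61) + (41/61)·log₂(41/61))
  = 0.9127 bits

0.9127 bits


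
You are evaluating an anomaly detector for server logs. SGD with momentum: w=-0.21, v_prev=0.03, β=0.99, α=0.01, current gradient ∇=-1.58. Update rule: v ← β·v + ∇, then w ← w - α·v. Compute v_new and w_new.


v_new = 0.99·0.03 - 1.58 = 0.0297 - 1.58 = -1.5503
w_new = -0.21 - 0.01·-1.5503 = -0.21 + 0.015503 = -0.194497

v_new=-1.5503, w_new=-0.194497


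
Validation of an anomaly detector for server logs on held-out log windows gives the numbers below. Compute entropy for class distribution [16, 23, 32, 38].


Probabilities: [16/109, 23/109, 32/109, 38/109] ≈ [0.1468, 0.211, 0.2936, 0.3486]
H = -((16/109)·log₂(16/109) + (23/109)·log₂(23/109) + (32/109)·log₂(32/109) + (38/109)·log₂(38/109))
  = 1.9291 bits

1.9291 bits


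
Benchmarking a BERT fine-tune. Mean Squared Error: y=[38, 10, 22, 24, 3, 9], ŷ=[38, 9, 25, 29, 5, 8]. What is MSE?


Squared errors: (38-38)²=0, (10-9)²=1, (22-25)²=9, (24-29)²=25, (3-5)²=4, (9-8)²=1
Sum = 40
MSE = 40/6 = 20/3

20/3


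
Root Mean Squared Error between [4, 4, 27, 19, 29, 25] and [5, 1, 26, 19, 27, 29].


MSE = 31/6 = 5.1667
RMSE = √(31/6) = 2.273

2.273


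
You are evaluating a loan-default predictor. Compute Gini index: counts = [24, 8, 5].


Probabilities: [24/37, 8/37, 5/37] ≈ [0.6486, 0.2162, 0.1351]
Σpᵢ² = (576 + 64 + 25)/37² = 665/1369
Gini = 1 - Σpᵢ² = 1 - 665/1369 = 0.5142

0.5142


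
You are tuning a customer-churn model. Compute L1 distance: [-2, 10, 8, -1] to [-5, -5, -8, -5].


d = |-2+ 5| + |10+ 5| + |8+ 8| + |-1+ 5|
  = 3 + 15 + 16 + 4
  = 38

38


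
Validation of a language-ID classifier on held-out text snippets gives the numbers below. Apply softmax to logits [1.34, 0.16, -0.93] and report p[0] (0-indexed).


Exponentials: e^1.34=3.819, e^0.16=1.1735, e^-0.93=0.3946
Sum = 5.3871
Softmax = [0.7089, 0.2178, 0.0732]
p[0] = 3.819/5.3871 = 0.7089

0.7089


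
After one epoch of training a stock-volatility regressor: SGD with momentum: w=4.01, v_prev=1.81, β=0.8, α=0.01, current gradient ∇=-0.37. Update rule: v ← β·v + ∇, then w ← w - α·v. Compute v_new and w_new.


v_new = 0.8·1.81 - 0.37 = 1.448 - 0.37 = 1.078
w_new = 4.01 - 0.01·1.078 = 4.01 - 0.01078 = 3.99922

v_new=1.078, w_new=3.99922


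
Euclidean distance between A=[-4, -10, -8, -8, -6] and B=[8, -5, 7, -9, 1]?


d = √((-4-8)² + (-10+ 5)² + (-8-7)² + (-8+ 9)² + (-6-1)²)
  = √(144 + 25 + 225 + 1 + 49)
  = √444 = 21.0713

21.0713


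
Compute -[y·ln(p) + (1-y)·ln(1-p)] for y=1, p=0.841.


BCE = -[y·ln(p) + (1-y)·ln(1-p)]
= -1·ln(0.841) - 0
= -ln(0.841) = 0.1732

0.1732


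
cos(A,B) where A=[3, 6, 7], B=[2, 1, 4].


A·B = 3·2 + 6·1 + 7·4 = 40
‖A‖ = √94 = 9.6954, ‖B‖ = √21 = 4.5826
cos = 40/(√94·√21) = 40/√1974 = 0.9003

0.9003


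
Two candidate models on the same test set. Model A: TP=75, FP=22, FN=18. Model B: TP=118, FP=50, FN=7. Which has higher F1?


Model A: P=75/97=0.7732, R=75/93=0.8065, F1=2PR/(P+R)=2TP/(2TP+FP+FN)=150/190=0.7895
Model B: P=118/168=0.7024, R=118/125=0.944, F1=2PR/(P+R)=2TP/(2TP+FP+FN)=236/293=0.8055
0.7895 < 0.8055 → Model B

Model B


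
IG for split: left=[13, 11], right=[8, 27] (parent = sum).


Parent = [21, 38], H_parent = 0.9393
H_left = 0.995 (n=24), H_right = 0.7755 (n=35)
H_children = (24/59)·0.995 + (35/59)·0.7755 = 0.8648
IG = 0.9393 - 0.8648 = 0.0745

0.0745


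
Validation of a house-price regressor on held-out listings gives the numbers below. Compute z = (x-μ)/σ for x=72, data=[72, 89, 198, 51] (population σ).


μ = 102.5, σ = 56.7561
z = (72 - 102.5)/56.7561 = -0.5374

-0.5374


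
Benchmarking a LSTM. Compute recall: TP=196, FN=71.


Recall = TP/(TP+FN)
= 196/(196+71)
= 196/267 = 73.41%

73.41%


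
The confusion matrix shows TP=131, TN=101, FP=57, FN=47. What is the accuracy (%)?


Accuracy = (TP+TN)/(TP+TN+FP+FN)
= (131+101)/(336)
= 232/336 = 69.05%

69.05%


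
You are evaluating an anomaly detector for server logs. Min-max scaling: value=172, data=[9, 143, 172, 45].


min=9, max=172
(172-9)/(172-9) = 163/163 = 1.0

1.0


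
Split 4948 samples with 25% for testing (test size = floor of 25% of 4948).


Test = ⌊4948·25/100⌋ = 1237
Train = 4948 - 1237 = 3711

Train: 3711, Test: 1237


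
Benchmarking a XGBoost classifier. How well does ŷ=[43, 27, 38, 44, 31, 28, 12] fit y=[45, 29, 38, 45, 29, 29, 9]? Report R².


ȳ = 32
SS_res = Σ(y-ŷ)² = 23
SS_tot = Σ(y-ȳ)² = 930
R² = 1 - SS_res/SS_tot = 1 - 0.0247 = 0.9753

0.9753


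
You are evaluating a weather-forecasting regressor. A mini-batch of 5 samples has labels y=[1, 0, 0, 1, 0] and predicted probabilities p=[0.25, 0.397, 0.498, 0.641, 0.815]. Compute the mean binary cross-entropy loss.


L[0] = -ln(0.25) = 1.3863
L[1] = -ln(1-0.397) = -ln(0.603) = 0.5058
L[2] = -ln(1-0.498) = -ln(0.502) = 0.6892
L[3] = -ln(0.641) = 0.4447
L[4] = -ln(1-0.815) = -ln(0.185) = 1.6874
mean = (1.3863 + 0.5058 + 0.6892 + 0.4447 + 1.6874)/5 = 0.9427

0.9427


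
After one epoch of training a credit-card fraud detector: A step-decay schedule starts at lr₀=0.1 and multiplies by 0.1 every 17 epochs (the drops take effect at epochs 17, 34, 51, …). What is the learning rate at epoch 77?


n_drops = ⌊77/17⌋ = 4
lr = 0.1·0.1^4 = 0.1·0.0001 = 0.00001

0.00001


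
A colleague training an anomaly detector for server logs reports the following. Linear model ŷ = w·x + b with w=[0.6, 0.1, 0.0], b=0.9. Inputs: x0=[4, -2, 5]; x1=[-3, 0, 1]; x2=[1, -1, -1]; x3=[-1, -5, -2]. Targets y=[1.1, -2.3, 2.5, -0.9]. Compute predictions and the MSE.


ŷ0 = (0.6)·(4) + (0.1)·(-2) + (0.0)·(5) + 0.9 = 3.1
ŷ1 = (0.6)·(-3) + (0.1)·(0) + (0.0)·(1) + 0.9 = -0.9
ŷ2 = (0.6)·(1) + (0.1)·(-1) + (0.0)·(-1) + 0.9 = 1.4
ŷ3 = (0.6)·(-1) + (0.1)·(-5) + (0.0)·(-2) + 0.9 = -0.2
errors² = [4.0, 1.96, 1.21, 0.49]
MSE = 7.6600/4 = 1.915

1.915


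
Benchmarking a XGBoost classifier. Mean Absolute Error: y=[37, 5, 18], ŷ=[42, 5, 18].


Absolute errors: |37-42|=5, |5-5|=0, |18-18|=0
Sum = 5
MAE = 5/3 = 5/3

5/3


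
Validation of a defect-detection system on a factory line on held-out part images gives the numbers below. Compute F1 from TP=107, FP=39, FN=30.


Precision = 107/146 = 0.7329
Recall = 107/137 = 0.781
F1 = 2·P·R/(P+R) = 2·TP/(2·TP+FP+FN) = 214/(214+39+30) = 214/283 = 0.7562

0.7562


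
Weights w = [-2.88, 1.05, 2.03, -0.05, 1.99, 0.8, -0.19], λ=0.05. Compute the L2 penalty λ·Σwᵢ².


‖w‖₂² = (-2.88)² + (1.05)² + (2.03)² + (-0.05)² + (1.99)² + (0.8)² + (-0.19)²
     = 8.2944 + 1.1025 + 4.1209 + 0.0025 + 3.9601 + 0.64 + 0.0361
     = 18.1565
λ·‖w‖₂² = 0.05·18.1565 = 0.907825

0.907825


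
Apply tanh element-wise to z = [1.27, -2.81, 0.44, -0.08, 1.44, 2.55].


tanh(1.27) = 0.8538
tanh(-2.81) = -0.9928
tanh(0.44) = 0.4136
tanh(-0.08) = -0.0798
tanh(1.44) = 0.8937
tanh(2.55) = 0.9879
result = [0.8538, -0.9928, 0.4136, -0.0798, 0.8937, 0.9879]

[0.8538, -0.9928, 0.4136, -0.0798, 0.8937, 0.9879]


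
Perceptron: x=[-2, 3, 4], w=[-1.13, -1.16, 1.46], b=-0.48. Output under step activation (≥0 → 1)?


z = (-2)·(-1.13) + (3)·(-1.16) + (4)·(1.46) - 0.48
  = 4.14
step(z) = 1 (z≥0)

1


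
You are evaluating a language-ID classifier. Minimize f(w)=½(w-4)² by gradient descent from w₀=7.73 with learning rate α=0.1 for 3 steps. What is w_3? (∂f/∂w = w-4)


step 1: grad = 7.73-4 = 3.73; w = 7.73 - 0.1·(3.73) = 7.357
step 2: grad = 7.357-4 = 3.357; w = 7.357 - 0.1·(3.357) = 7.0213
step 3: grad = 7.0213-4 = 3.0213; w = 7.0213 - 0.1·(3.0213) = 6.71917

6.71917


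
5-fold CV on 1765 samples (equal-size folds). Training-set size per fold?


Fold size = 1765/5 = 353
Training per fold = 1765 - 353 = 1412

1412


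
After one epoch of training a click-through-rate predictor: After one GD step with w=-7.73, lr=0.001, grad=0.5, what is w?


w_new = w - α·∇
= -7.73 - 0.001·0.5
= -7.73 - 0.0005
= -7.7305

-7.7305


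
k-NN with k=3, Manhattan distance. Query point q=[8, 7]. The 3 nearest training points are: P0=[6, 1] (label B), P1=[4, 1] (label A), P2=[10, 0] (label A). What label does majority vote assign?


d(q,P0) = 8  (label B)
d(q,P1) = 10  (label A)
d(q,P2) = 9  (label A)
Votes: A=2, B=1
Majority → A

A


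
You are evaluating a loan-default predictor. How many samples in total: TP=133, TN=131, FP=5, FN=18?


Total = TP + TN + FP + FN
= 133 + 131 + 5 + 18
= 287
(Predicted positive: 138, predicted negative: 149)

287


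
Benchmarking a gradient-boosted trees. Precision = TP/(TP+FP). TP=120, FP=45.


Precision = TP/(TP+FP)
= 120/(120+45)
= 120/165 = 72.73%

72.73%


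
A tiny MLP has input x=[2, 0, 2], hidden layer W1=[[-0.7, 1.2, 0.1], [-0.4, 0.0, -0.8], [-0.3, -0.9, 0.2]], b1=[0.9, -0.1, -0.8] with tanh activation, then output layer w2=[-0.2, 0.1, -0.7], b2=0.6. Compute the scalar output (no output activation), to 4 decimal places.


z1[0] = (-0.7)·(2) + (1.2)·(0) + (0.1)·(2) + 0.9 = -0.3
z1[1] = (-0.4)·(2) + (0.0)·(0) + (-0.8)·(2) - 0.1 = -2.5
z1[2] = (-0.3)·(2) + (-0.9)·(0) + (0.2)·(2) - 0.8 = -1.0
h = tanh(z1) = [-0.2913, -0.9866, -0.7616]
output = (-0.2)·(-0.2913) + (0.1)·(-0.9866) + (-0.7)·(-0.7616) + 0.6 = 1.0927

1.0927


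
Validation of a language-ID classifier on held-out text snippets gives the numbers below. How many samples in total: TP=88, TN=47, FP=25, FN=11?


Total = TP + TN + FP + FN
= 88 + 47 + 25 + 11
= 171
(Predicted positive: 113, predicted negative: 58)

171


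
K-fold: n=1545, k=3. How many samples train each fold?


Fold size = 1545/3 = 515
Training per fold = 1545 - 515 = 1030

1030


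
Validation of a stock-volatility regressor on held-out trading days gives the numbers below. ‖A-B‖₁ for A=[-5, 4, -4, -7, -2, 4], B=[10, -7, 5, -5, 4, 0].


d = |-5-10| + |4+ 7| + |-4-5| + |-7+ 5| + |-2-4| + |4-0|
  = 15 + 11 + 9 + 2 + 6 + 4
  = 47

47


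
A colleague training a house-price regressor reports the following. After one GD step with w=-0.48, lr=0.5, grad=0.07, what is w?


w_new = w - α·∇
= -0.48 - 0.5·0.07
= -0.48 - 0.035
= -0.515

-0.515


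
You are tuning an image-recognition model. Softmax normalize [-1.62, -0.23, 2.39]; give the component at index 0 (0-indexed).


Exponentials: e^-1.62=0.1979, e^-0.23=0.7945, e^2.39=10.9135
Sum = 11.9059
Softmax = [0.0166, 0.0667, 0.9166]
p[0] = 0.1979/11.9059 = 0.0166

0.0166


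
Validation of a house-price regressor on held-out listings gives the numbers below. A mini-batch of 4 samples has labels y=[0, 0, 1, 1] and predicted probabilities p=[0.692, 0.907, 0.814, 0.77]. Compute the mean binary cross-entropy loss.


L[0] = -ln(1-0.692) = -ln(0.308) = 1.1777
L[1] = -ln(1-0.907) = -ln(0.093) = 2.3752
L[2] = -ln(0.814) = 0.2058
L[3] = -ln(0.77) = 0.2614
mean = (1.1777 + 2.3752 + 0.2058 + 0.2614)/4 = 1.005

1.005


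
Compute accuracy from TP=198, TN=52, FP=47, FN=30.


Accuracy = (TP+TN)/(TP+TN+FP+FN)
= (198+52)/(327)
= 250/327 = 76.45%

76.45%


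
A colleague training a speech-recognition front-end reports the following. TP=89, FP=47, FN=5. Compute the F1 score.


Precision = 89/136 = 0.6544
Recall = 89/94 = 0.9468
F1 = 2·P·R/(P+R) = 2·TP/(2·TP+FP+FN) = 178/(178+47+5) = 178/230 = 0.7739

0.7739


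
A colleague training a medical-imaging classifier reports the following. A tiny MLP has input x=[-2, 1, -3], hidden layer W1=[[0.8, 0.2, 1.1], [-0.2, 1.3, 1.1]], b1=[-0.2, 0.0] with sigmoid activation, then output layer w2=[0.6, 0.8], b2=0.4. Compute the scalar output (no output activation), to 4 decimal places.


z1[0] = (0.8)·(-2) + (0.2)·(1) + (1.1)·(-3) - 0.2 = -4.9
z1[1] = (-0.2)·(-2) + (1.3)·(1) + (1.1)·(-3) + 0.0 = -1.6
h = sigmoid(z1) = [0.0074, 0.168]
output = (0.6)·(0.0074) + (0.8)·(0.168) + 0.4 = 0.5388

0.5388


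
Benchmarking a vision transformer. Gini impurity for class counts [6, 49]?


Probabilities: [6/55, 49/55] ≈ [0.1091, 0.8909]
Σpᵢ² = (36 + 2401)/55² = 2437/3025
Gini = 1 - Σpᵢ² = 1 - 2437/3025 = 0.1944

0.1944


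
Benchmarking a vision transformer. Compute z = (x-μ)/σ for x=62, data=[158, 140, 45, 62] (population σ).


μ = 101.25, σ = 48.5457
z = (62 - 101.25)/48.5457 = -0.8085

-0.8085


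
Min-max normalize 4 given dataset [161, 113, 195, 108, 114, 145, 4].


min=4, max=195
(4-4)/(195-4) = 0/191 = 0.0

0.0


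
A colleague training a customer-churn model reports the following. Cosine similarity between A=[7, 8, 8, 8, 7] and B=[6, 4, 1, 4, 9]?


A·B = 7·6 + 8·4 + 8·1 + 8·4 + 7·9 = 177
‖A‖ = √290 = 17.0294, ‖B‖ = √150 = 12.2474
cos = 177/(√290·√150) = 177/√43500 = 0.8487

0.8487


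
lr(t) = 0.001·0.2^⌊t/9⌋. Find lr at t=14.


n_drops = ⌊14/9⌋ = 1
lr = 0.001·0.2^1 = 0.001·0.2 = 0.0002

0.0002


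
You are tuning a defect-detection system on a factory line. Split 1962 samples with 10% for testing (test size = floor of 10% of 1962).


Test = ⌊1962·10/100⌋ = 196
Train = 1962 - 196 = 1766

Train: 1766, Test: 196


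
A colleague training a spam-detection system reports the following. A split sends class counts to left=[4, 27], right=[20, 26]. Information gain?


Parent = [24, 53], H_parent = 0.8951
H_left = 0.5548 (n=31), H_right = 0.9877 (n=46)
H_children = (31/77)·0.5548 + (46/77)·0.9877 = 0.8134
IG = 0.8951 - 0.8134 = 0.0817

0.0817


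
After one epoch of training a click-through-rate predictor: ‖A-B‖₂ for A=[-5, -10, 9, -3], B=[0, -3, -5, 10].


d = √((-5-0)² + (-10+ 3)² + (9+ 5)² + (-3-10)²)
  = √(25 + 49 + 196 + 169)
  = √439 = 20.9523

20.9523


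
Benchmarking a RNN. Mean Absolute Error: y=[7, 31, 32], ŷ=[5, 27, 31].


Absolute errors: |7-5|=2, |31-27|=4, |32-31|=1
Sum = 7
MAE = 7/3 = 7/3

7/3


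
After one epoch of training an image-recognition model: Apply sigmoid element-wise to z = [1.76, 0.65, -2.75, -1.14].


σ(1.76) = 1/(1+e^-1.76) = 0.8532
σ(0.65) = 1/(1+e^-0.65) = 0.657
σ(-2.75) = 1/(1+e^2.75) = 0.0601
σ(-1.14) = 1/(1+e^1.14) = 0.2423
result = [0.8532, 0.657, 0.0601, 0.2423]

[0.8532, 0.657, 0.0601, 0.2423]


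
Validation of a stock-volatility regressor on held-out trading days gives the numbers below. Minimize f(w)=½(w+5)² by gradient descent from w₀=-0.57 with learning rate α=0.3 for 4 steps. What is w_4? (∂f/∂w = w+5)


step 1: grad = -0.57+5 = 4.43; w = -0.57 - 0.3·(4.43) = -1.899
step 2: grad = -1.899+5 = 3.101; w = -1.899 - 0.3·(3.101) = -2.8293
step 3: grad = -2.8293+5 = 2.1707; w = -2.8293 - 0.3·(2.1707) = -3.48051
step 4: grad = -3.48051+5 = 1.51949; w = -3.48051 - 0.3·(1.51949) = -3.936357

-3.936357


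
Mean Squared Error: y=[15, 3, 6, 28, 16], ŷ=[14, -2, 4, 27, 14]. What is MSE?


Squared errors: (15-14)²=1, (3+ 2)²=25, (6-4)²=4, (28-27)²=1, (16-14)²=4
Sum = 35
MSE = 35/5 = 7

7


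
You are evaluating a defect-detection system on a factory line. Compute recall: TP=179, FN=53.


Recall = TP/(TP+FN)
= 179/(179+53)
= 179/232 = 77.16%

77.16%


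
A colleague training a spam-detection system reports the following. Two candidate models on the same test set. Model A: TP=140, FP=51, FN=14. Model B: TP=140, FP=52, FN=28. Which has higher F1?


Model A: P=140/191=0.733, R=140/154=0.9091, F1=2PR/(P+R)=2TP/(2TP+FP+FN)=280/345=0.8116
Model B: P=140/192=0.7292, R=140/168=0.8333, F1=2PR/(P+R)=2TP/(2TP+FP+FN)=280/360=0.7778
0.8116 > 0.7778 → Model A

Model A


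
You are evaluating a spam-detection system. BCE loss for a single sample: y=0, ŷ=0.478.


BCE = -[y·ln(p) + (1-y)·ln(1-p)]
= -0 - 1·ln(1-0.478)
= -ln(0.522) = 0.6501

0.6501


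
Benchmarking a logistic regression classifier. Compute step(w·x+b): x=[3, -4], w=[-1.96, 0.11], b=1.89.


z = (3)·(-1.96) + (-4)·(0.11) + 1.89
  = -4.43
step(z) = 0 (z<0)

0


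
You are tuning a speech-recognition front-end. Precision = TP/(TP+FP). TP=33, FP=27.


Precision = TP/(TP+FP)
= 33/(33+27)
= 33/60 = 55.0%

55.0%


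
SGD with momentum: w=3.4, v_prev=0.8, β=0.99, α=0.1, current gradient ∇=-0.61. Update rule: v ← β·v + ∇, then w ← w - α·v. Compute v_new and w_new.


v_new = 0.99·0.8 - 0.61 = 0.792 - 0.61 = 0.182
w_new = 3.4 - 0.1·0.182 = 3.4 - 0.0182 = 3.3818

v_new=0.182, w_new=3.3818


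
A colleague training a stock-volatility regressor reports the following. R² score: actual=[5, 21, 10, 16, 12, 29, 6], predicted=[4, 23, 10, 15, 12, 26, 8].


ȳ = 14.1429
SS_res = Σ(y-ŷ)² = 19
SS_tot = Σ(y-ȳ)² = 442.86
R² = 1 - SS_res/SS_tot = 1 - 0.0429 = 0.9571

0.9571


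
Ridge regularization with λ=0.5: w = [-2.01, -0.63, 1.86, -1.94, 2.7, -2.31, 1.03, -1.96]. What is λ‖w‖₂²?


‖w‖₂² = (-2.01)² + (-0.63)² + (1.86)² + (-1.94)² + (2.7)² + (-2.31)² + (1.03)² + (-1.96)²
     = 4.0401 + 0.3969 + 3.4596 + 3.7636 + 7.29 + 5.3361 + 1.0609 + 3.8416
     = 29.1888
λ·‖w‖₂² = 0.5·29.1888 = 14.5944

14.5944


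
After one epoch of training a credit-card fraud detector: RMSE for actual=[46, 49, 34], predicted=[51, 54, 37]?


MSE = 59/3 = 19.6667
RMSE = √(59/3) = 4.4347

4.4347


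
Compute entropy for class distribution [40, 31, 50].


Probabilities: [40/121, 31/121, 50/121] ≈ [0.3306, 0.2562, 0.4132]
H = -((40/121)·log₂(40/121) + (31/121)·log₂(31/121) + (50/121)·log₂(50/121))
  = 1.5581 bits

1.5581 bits


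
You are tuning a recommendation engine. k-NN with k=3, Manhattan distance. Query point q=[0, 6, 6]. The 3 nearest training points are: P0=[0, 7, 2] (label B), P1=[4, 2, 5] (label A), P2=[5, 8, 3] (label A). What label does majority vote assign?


d(q,P0) = 5  (label B)
d(q,P1) = 9  (label A)
d(q,P2) = 10  (label A)
Votes: A=2, B=1
Majority → A

A


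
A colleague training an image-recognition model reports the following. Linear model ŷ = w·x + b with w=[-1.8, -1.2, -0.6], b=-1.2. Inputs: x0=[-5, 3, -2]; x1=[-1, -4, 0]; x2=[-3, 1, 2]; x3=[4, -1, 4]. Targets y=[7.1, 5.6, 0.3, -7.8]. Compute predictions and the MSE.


ŷ0 = (-1.8)·(-5) + (-1.2)·(3) + (-0.6)·(-2) - 1.2 = 5.4
ŷ1 = (-1.8)·(-1) + (-1.2)·(-4) + (-0.6)·(0) - 1.2 = 5.4
ŷ2 = (-1.8)·(-3) + (-1.2)·(1) + (-0.6)·(2) - 1.2 = 1.8
ŷ3 = (-1.8)·(4) + (-1.2)·(-1) + (-0.6)·(4) - 1.2 = -9.6
errors² = [2.89, 0.04, 2.25, 3.24]
MSE = 8.4200/4 = 2.105

2.105


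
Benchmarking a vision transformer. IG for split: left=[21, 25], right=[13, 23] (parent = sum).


Parent = [34, 48], H_parent = 0.9789
H_left = 0.9945 (n=46), H_right = 0.9436 (n=36)
H_children = (46/82)·0.9945 + (36/82)·0.9436 = 0.9722
IG = 0.9789 - 0.9722 = 0.0067

0.0067


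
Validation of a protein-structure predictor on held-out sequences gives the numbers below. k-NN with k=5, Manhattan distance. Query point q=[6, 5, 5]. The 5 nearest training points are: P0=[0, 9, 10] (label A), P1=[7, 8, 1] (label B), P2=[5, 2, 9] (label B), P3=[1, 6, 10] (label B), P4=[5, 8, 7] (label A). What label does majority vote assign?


d(q,P0) = 15  (label A)
d(q,P1) = 8  (label B)
d(q,P2) = 8  (label B)
d(q,P3) = 11  (label B)
d(q,P4) = 6  (label A)
Votes: A=2, B=3
Majority → B

B


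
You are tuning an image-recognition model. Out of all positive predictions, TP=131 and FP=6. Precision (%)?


Precision = TP/(TP+FP)
= 131/(131+6)
= 131/137 = 95.62%

95.62%


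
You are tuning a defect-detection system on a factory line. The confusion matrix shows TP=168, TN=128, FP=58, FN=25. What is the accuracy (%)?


Accuracy = (TP+TN)/(TP+TN+FP+FN)
= (168+128)/(379)
= 296/379 = 78.1%

78.1%


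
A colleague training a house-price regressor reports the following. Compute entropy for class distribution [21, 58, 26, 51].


Probabilities: [21/156, 58/156, 26/156, 51/156] ≈ [0.1346, 0.3718, 0.1667, 0.3269]
H = -((21/156)·log₂(21/156) + (58/156)·log₂(58/156) + (26/156)·log₂(26/156) + (51/156)·log₂(51/156))
  = 1.8783 bits

1.8783 bits


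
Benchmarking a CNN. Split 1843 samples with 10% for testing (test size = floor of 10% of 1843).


Test = ⌊1843·10/100⌋ = 184
Train = 1843 - 184 = 1659

Train: 1659, Test: 184


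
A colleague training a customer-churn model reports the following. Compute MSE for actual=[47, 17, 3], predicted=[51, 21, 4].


Squared errors: (47-51)²=16, (17-21)²=16, (3-4)²=1
Sum = 33
MSE = 33/3 = 11

11


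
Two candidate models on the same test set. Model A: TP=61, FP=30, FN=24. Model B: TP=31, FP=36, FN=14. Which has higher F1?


Model A: P=61/91=0.6703, R=61/85=0.7176, F1=2PR/(P+R)=2TP/(2TP+FP+FN)=122/176=0.6932
Model B: P=31/67=0.4627, R=31/45=0.6889, F1=2PR/(P+R)=2TP/(2TP+FP+FN)=62/112=0.5536
0.6932 > 0.5536 → Model A

Model A


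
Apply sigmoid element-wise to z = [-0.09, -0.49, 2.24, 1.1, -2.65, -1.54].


σ(-0.09) = 1/(1+e^0.09) = 0.4775
σ(-0.49) = 1/(1+e^0.49) = 0.3799
σ(2.24) = 1/(1+e^-2.24) = 0.9038
σ(1.1) = 1/(1+e^-1.1) = 0.7503
σ(-2.65) = 1/(1+e^2.65) = 0.066
σ(-1.54) = 1/(1+e^1.54) = 0.1765
result = [0.4775, 0.3799, 0.9038, 0.7503, 0.066, 0.1765]

[0.4775, 0.3799, 0.9038, 0.7503, 0.066, 0.1765]


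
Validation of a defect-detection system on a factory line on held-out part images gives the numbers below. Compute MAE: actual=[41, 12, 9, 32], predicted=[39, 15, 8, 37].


Absolute errors: |41-39|=2, |12-15|=3, |9-8|=1, |32-37|=5
Sum = 11
MAE = 11/4 = 11/4

11/4


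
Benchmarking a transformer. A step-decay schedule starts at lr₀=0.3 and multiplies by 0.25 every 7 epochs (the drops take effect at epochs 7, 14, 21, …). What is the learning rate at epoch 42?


n_drops = ⌊42/7⌋ = 6
lr = 0.3·0.25^6 = 0.3·0.000244140625 = 0.0000732421875

0.0000732421875


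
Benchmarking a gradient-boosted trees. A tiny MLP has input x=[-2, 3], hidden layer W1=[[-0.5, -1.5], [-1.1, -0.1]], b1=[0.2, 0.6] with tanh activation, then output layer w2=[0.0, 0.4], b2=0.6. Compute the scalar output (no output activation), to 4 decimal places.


z1[0] = (-0.5)·(-2) + (-1.5)·(3) + 0.2 = -3.3
z1[1] = (-1.1)·(-2) + (-0.1)·(3) + 0.6 = 2.5
h = tanh(z1) = [-0.9973, 0.9866]
output = (0.0)·(-0.9973) + (0.4)·(0.9866) + 0.6 = 0.9946

0.9946


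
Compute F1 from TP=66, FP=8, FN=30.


Precision = 66/74 = 0.8919
Recall = 66/96 = 0.6875
F1 = 2·P·R/(P+R) = 2·TP/(2·TP+FP+FN) = 132/(132+8+30) = 132/170 = 0.7765

0.7765


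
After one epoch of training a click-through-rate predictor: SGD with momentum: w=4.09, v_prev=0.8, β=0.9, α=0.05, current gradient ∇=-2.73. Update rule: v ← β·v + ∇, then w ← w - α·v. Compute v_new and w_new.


v_new = 0.9·0.8 - 2.73 = 0.72 - 2.73 = -2.01
w_new = 4.09 - 0.05·-2.01 = 4.09 + 0.1005 = 4.1905

v_new=-2.01, w_new=4.1905


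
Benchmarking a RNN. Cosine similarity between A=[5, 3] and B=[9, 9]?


A·B = 5·9 + 3·9 = 72
‖A‖ = √34 = 5.831, ‖B‖ = √162 = 12.7279
cos = 72/(√34·√162) = 72/√5508 = 0.9701

0.9701


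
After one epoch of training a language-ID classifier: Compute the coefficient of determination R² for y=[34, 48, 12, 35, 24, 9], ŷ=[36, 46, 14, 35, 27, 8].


ȳ = 27
SS_res = Σ(y-ŷ)² = 22
SS_tot = Σ(y-ȳ)² = 1112
R² = 1 - SS_res/SS_tot = 1 - 0.0198 = 0.9802

0.9802


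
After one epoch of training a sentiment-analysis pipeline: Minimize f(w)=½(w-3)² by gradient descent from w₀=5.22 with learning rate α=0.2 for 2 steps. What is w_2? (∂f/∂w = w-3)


step 1: grad = 5.22-3 = 2.22; w = 5.22 - 0.2·(2.22) = 4.776
step 2: grad = 4.776-3 = 1.776; w = 4.776 - 0.2·(1.776) = 4.4208

4.4208


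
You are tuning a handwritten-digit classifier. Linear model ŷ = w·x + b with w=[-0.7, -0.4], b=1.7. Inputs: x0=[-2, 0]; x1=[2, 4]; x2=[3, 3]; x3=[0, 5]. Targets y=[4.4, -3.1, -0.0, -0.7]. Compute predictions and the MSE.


ŷ0 = (-0.7)·(-2) + (-0.4)·(0) + 1.7 = 3.1
ŷ1 = (-0.7)·(2) + (-0.4)·(4) + 1.7 = -1.3
ŷ2 = (-0.7)·(3) + (-0.4)·(3) + 1.7 = -1.6
ŷ3 = (-0.7)·(0) + (-0.4)·(5) + 1.7 = -0.3
errors² = [1.69, 3.24, 2.56, 0.16]
MSE = 7.6500/4 = 1.9125

1.9125


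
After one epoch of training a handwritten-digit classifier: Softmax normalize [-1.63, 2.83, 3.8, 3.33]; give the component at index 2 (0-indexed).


Exponentials: e^-1.63=0.1959, e^2.83=16.9455, e^3.8=44.7012, e^3.33=27.9383
Sum = 89.7809
Softmax = [0.0022, 0.1887, 0.4979, 0.3112]
p[2] = 44.7012/89.7809 = 0.4979

0.4979


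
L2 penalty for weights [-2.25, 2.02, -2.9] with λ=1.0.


‖w‖₂² = (-2.25)² + (2.02)² + (-2.9)²
     = 5.0625 + 4.0804 + 8.41
     = 17.5529
λ·‖w‖₂² = 1.0·17.5529 = 17.5529

17.5529


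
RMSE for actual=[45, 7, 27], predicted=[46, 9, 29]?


MSE = 9/3 = 3
RMSE = √(9/3) = 1.7321

1.7321


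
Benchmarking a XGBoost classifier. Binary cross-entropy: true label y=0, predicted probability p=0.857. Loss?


BCE = -[y·ln(p) + (1-y)·ln(1-p)]
= -0 - 1·ln(1-0.857)
= -ln(0.143) = 1.9449

1.9449


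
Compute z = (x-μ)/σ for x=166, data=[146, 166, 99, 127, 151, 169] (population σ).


μ = 143, σ = 24.0486
z = (166 - 143)/24.0486 = 0.9564

0.9564


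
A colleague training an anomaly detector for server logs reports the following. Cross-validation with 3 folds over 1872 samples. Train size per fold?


Fold size = 1872/3 = 624
Training per fold = 1872 - 624 = 1248

1248


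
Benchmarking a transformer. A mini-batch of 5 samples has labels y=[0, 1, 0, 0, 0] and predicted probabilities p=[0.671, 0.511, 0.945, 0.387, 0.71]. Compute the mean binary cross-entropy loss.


L[0] = -ln(1-0.671) = -ln(0.329) = 1.1117
L[1] = -ln(0.511) = 0.6714
L[2] = -ln(1-0.945) = -ln(0.055) = 2.9004
L[3] = -ln(1-0.387) = -ln(0.613) = 0.4894
L[4] = -ln(1-0.71) = -ln(0.29) = 1.2379
mean = (1.1117 + 0.6714 + 2.9004 + 0.4894 + 1.2379)/5 = 1.2822

1.2822


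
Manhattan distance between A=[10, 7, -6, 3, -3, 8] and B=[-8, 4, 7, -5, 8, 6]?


d = |10+ 8| + |7-4| + |-6-7| + |3+ 5| + |-3-8| + |8-6|
  = 18 + 3 + 13 + 8 + 11 + 2
  = 55

55


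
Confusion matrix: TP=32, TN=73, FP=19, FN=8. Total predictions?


Total = TP + TN + FP + FN
= 32 + 73 + 19 + 8
= 132
(Predicted positive: 51, predicted negative: 81)

132


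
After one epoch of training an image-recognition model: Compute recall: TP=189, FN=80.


Recall = TP/(TP+FN)
= 189/(189+80)
= 189/269 = 70.26%

70.26%


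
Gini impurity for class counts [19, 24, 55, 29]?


Probabilities: [19/127, 24/127, 55/127, 29/127] ≈ [0.1496, 0.189, 0.4331, 0.2283]
Σpᵢ² = (361 + 576 + 3025 + 841)/127² = 4803/16129
Gini = 1 - Σpᵢ² = 1 - 4803/16129 = 0.7022

0.7022


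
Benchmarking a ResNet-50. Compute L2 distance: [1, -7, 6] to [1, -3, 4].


d = √((1-1)² + (-7+ 3)² + (6-4)²)
  = √(0 + 16 + 4)
  = √20 = 4.4721

4.4721


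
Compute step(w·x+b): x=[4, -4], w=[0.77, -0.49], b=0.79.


z = (4)·(0.77) + (-4)·(-0.49) + 0.79
  = 5.83
step(z) = 1 (z≥0)

1


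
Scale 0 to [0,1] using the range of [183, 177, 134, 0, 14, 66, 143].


min=0, max=183
(0-0)/(183-0) = 0/183 = 0.0

0.0


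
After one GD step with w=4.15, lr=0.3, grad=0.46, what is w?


w_new = w - α·∇
= 4.15 - 0.3·0.46
= 4.15 - 0.138
= 4.012

4.012


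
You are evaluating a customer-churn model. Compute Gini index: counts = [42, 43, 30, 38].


Probabilities: [42/153, 43/153, 30/153, 38/153] ≈ [0.2745, 0.281, 0.1961, 0.2484]
Σpᵢ² = (1764 + 1849 + 900 + 1444)/153² = 5957/23409
Gini = 1 - Σpᵢ² = 1 - 5957/23409 = 0.7455

0.7455


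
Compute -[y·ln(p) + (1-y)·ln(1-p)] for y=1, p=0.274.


BCE = -[y·ln(p) + (1-y)·ln(1-p)]
= -1·ln(0.274) - 0
= -ln(0.274) = 1.2946

1.2946


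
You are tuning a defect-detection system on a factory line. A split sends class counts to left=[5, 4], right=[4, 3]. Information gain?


Parent = [9, 7], H_parent = 0.9887
H_left = 0.9911 (n=9), H_right = 0.9852 (n=7)
H_children = (9/16)·0.9911 + (7/16)·0.9852 = 0.9885
IG = 0.9887 - 0.9885 = 0.0002

0.0002


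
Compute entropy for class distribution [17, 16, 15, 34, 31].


Probabilities: [17/113, 16/113, 15/113, 34/113, 31/113] ≈ [0.1504, 0.1416, 0.1327, 0.3009, 0.2743]
H = -((17/113)·log₂(17/113) + (16/113)·log₂(16/113) + (15/113)·log₂(15/113) + (34/113)·log₂(34/113) + (31/113)·log₂(31/113))
  = 2.2304 bits

2.2304 bits


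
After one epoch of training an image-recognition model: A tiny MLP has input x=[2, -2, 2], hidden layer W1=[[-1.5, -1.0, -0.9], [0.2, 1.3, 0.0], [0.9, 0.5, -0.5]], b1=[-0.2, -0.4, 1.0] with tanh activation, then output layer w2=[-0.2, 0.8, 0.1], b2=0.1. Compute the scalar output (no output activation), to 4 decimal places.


z1[0] = (-1.5)·(2) + (-1.0)·(-2) + (-0.9)·(2) - 0.2 = -3.0
z1[1] = (0.2)·(2) + (1.3)·(-2) + (0.0)·(2) - 0.4 = -2.6
z1[2] = (0.9)·(2) + (0.5)·(-2) + (-0.5)·(2) + 1.0 = 0.8
h = tanh(z1) = [-0.9951, -0.989, 0.664]
output = (-0.2)·(-0.9951) + (0.8)·(-0.989) + (0.1)·(0.664) + 0.1 = -0.4258

-0.4258


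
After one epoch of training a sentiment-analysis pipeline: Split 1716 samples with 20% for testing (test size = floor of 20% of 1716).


Test = ⌊1716·20/100⌋ = 343
Train = 1716 - 343 = 1373

Train: 1373, Test: 343


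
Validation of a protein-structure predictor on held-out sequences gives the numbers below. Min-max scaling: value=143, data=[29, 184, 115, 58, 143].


min=29, max=184
(143-29)/(184-29) = 114/155 = 0.7355

0.7355


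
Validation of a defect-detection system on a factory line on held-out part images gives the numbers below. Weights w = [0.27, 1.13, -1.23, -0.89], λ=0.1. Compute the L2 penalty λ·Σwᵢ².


‖w‖₂² = (0.27)² + (1.13)² + (-1.23)² + (-0.89)²
     = 0.0729 + 1.2769 + 1.5129 + 0.7921
     = 3.6548
λ·‖w‖₂² = 0.1·3.6548 = 0.36548

0.36548


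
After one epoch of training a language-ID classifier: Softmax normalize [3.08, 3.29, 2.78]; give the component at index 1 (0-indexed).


Exponentials: e^3.08=21.7584, e^3.29=26.8429, e^2.78=16.119
Sum = 64.7203
Softmax = [0.3362, 0.4148, 0.2491]
p[1] = 26.8429/64.7203 = 0.4148

0.4148


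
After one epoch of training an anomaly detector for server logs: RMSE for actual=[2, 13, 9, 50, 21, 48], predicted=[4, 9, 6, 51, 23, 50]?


MSE = 38/6 = 6.3333
RMSE = √(38/6) = 2.5166

2.5166


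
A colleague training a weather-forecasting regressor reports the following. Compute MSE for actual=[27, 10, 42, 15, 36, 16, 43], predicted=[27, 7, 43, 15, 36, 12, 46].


Squared errors: (27-27)²=0, (10-7)²=9, (42-43)²=1, (15-15)²=0, (36-36)²=0, (16-12)²=16, (43-46)²=9
Sum = 35
MSE = 35/7 = 5

5


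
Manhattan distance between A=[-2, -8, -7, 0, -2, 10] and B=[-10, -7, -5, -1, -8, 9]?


d = |-2+ 10| + |-8+ 7| + |-7+ 5| + |0+ 1| + |-2+ 8| + |10-9|
  = 8 + 1 + 2 + 1 + 6 + 1
  = 19

19


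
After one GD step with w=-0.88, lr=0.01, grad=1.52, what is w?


w_new = w - α·∇
= -0.88 - 0.01·1.52
= -0.88 - 0.0152
= -0.8952

-0.8952


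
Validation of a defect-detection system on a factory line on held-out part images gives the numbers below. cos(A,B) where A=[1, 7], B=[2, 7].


A·B = 1·2 + 7·7 = 51
‖A‖ = √50 = 7.0711, ‖B‖ = √53 = 7.2801
cos = 51/(√50·√53) = 51/√2650 = 0.9907

0.9907


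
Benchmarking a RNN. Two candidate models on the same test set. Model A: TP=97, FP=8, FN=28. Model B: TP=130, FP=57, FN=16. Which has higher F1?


Model A: P=97/105=0.9238, R=97/125=0.776, F1=2PR/(P+R)=2TP/(2TP+FP+FN)=194/230=0.8435
Model B: P=130/187=0.6952, R=130/146=0.8904, F1=2PR/(P+R)=2TP/(2TP+FP+FN)=260/333=0.7808
0.8435 > 0.7808 → Model A

Model A


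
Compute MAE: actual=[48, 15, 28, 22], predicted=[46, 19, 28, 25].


Absolute errors: |48-46|=2, |15-19|=4, |28-28|=0, |22-25|=3
Sum = 9
MAE = 9/4 = 9/4

9/4


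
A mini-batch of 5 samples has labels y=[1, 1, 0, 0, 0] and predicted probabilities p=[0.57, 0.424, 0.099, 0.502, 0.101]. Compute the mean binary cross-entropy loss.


L[0] = -ln(0.57) = 0.5621
L[1] = -ln(0.424) = 0.858
L[2] = -ln(1-0.099) = -ln(0.901) = 0.1043
L[3] = -ln(1-0.502) = -ln(0.498) = 0.6972
L[4] = -ln(1-0.101) = -ln(0.899) = 0.1065
mean = (0.5621 + 0.858 + 0.1043 + 0.6972 + 0.1065)/5 = 0.4656

0.4656


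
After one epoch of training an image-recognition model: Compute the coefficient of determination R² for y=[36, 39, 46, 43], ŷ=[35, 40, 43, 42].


ȳ = 41
SS_res = Σ(y-ŷ)² = 12
SS_tot = Σ(y-ȳ)² = 58
R² = 1 - SS_res/SS_tot = 1 - 0.2069 = 0.7931

0.7931


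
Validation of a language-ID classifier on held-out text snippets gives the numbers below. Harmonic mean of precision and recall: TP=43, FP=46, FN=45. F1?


Precision = 43/89 = 0.4831
Recall = 43/88 = 0.4886
F1 = 2·P·R/(P+R) = 2·TP/(2·TP+FP+FN) = 86/(86+46+45) = 86/177 = 0.4859

0.4859


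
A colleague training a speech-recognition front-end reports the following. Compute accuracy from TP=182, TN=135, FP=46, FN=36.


Accuracy = (TP+TN)/(TP+TN+FP+FN)
= (182+135)/(399)
= 317/399 = 79.45%

79.45%


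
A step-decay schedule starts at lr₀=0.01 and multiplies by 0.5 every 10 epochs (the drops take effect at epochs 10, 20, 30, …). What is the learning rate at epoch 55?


n_drops = ⌊55/10⌋ = 5
lr = 0.01·0.5^5 = 0.01·0.03125 = 0.0003125

0.0003125


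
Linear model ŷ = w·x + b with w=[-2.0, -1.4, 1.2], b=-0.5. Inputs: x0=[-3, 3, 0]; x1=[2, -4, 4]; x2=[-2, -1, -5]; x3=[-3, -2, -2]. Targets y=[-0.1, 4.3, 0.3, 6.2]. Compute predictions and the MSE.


ŷ0 = (-2.0)·(-3) + (-1.4)·(3) + (1.2)·(0) - 0.5 = 1.3
ŷ1 = (-2.0)·(2) + (-1.4)·(-4) + (1.2)·(4) - 0.5 = 5.9
ŷ2 = (-2.0)·(-2) + (-1.4)·(-1) + (1.2)·(-5) - 0.5 = -1.1
ŷ3 = (-2.0)·(-3) + (-1.4)·(-2) + (1.2)·(-2) - 0.5 = 5.9
errors² = [1.96, 2.56, 1.96, 0.09]
MSE = 6.5700/4 = 1.6425

1.6425


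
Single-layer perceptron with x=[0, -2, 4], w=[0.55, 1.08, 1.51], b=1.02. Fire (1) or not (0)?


z = (0)·(0.55) + (-2)·(1.08) + (4)·(1.51) + 1.02
  = 4.9
step(z) = 1 (z≥0)

1


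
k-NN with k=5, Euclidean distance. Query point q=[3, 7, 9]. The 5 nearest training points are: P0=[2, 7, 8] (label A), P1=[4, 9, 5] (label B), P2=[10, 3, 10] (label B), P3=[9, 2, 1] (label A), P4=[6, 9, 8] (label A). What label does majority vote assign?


d(q,P0) = 1.4142  (label A)
d(q,P1) = 4.5826  (label B)
d(q,P2) = 8.124  (label B)
d(q,P3) = 11.1803  (label A)
d(q,P4) = 3.7417  (label A)
Votes: A=3, B=2
Majority → A

A


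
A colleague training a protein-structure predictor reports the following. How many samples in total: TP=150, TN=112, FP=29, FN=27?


Total = TP + TN + FP + FN
= 150 + 112 + 29 + 27
= 318
(Predicted positive: 179, predicted negative: 139)

318


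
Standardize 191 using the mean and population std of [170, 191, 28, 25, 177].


μ = 118.2, σ = 75.1835
z = (191 - 118.2)/75.1835 = 0.9683

0.9683


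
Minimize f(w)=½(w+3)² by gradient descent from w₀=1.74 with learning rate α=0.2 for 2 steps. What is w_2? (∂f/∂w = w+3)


step 1: grad = 1.74+3 = 4.74; w = 1.74 - 0.2·(4.74) = 0.792
step 2: grad = 0.792+3 = 3.792; w = 0.792 - 0.2·(3.792) = 0.0336

0.0336


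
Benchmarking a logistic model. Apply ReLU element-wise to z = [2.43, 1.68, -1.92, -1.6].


ReLU(2.43) = max(0, 2.43) = 2.43
ReLU(1.68) = max(0, 1.68) = 1.68
ReLU(-1.92) = max(0, -1.92) = 0.0
ReLU(-1.6) = max(0, -1.6) = 0.0
result = [2.43, 1.68, 0.0, 0.0]

[2.43, 1.68, 0.0, 0.0]


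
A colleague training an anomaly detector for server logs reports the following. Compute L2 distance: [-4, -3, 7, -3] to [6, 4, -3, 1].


d = √((-4-6)² + (-3-4)² + (7+ 3)² + (-3-1)²)
  = √(100 + 49 + 100 + 16)
  = √265 = 16.2788

16.2788


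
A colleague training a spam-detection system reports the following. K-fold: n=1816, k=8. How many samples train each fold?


Fold size = 1816/8 = 227
Training per fold = 1816 - 227 = 1589

1589


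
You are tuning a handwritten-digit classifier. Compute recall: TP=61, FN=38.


Recall = TP/(TP+FN)
= 61/(61+38)
= 61/99 = 61.62%

61.62%


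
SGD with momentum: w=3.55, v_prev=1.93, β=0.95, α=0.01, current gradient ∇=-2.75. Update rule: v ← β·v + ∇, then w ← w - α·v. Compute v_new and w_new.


v_new = 0.95·1.93 - 2.75 = 1.8335 - 2.75 = -0.9165
w_new = 3.55 - 0.01·-0.9165 = 3.55 + 0.009165 = 3.559165

v_new=-0.9165, w_new=3.559165


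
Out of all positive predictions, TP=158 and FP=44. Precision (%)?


Precision = TP/(TP+FP)
= 158/(158+44)
= 158/202 = 78.22%

78.22%


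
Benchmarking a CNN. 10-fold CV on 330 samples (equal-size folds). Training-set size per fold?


Fold size = 330/10 = 33
Training per fold = 330 - 33 = 297

297


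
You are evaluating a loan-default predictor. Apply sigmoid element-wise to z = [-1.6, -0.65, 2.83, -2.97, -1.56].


σ(-1.6) = 1/(1+e^1.6) = 0.168
σ(-0.65) = 1/(1+e^0.65) = 0.343
σ(2.83) = 1/(1+e^-2.83) = 0.9443
σ(-2.97) = 1/(1+e^2.97) = 0.0488
σ(-1.56) = 1/(1+e^1.56) = 0.1736
result = [0.168, 0.343, 0.9443, 0.0488, 0.1736]

[0.168, 0.343, 0.9443, 0.0488, 0.1736]


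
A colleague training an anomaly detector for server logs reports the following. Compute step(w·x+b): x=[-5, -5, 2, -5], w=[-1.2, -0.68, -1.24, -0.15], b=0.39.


z = (-5)·(-1.2) + (-5)·(-0.68) + (2)·(-1.24) + (-5)·(-0.15) + 0.39
  = 8.06
step(z) = 1 (z≥0)

1


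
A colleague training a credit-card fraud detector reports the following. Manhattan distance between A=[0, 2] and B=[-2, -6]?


d = |0+ 2| + |2+ 6|
  = 2 + 8
  = 10

10


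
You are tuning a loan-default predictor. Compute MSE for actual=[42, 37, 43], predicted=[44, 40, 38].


Squared errors: (42-44)²=4, (37-40)²=9, (43-38)²=25
Sum = 38
MSE = 38/3 = 38/3

38/3


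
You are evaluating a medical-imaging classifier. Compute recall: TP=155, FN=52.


Recall = TP/(TP+FN)
= 155/(155+52)
= 155/207 = 74.88%

74.88%


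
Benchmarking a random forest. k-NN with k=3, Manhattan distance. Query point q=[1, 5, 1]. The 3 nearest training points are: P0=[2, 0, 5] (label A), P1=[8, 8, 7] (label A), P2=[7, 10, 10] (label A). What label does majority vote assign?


d(q,P0) = 10  (label A)
d(q,P1) = 16  (label A)
d(q,P2) = 20  (label A)
Votes: A=3, B=0
Majority → A

A


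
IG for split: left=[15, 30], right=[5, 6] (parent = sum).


Parent = [20, 36], H_parent = 0.9403
H_left = 0.9183 (n=45), H_right = 0.994 (n=11)
H_children = (45/56)·0.9183 + (11/56)·0.994 = 0.9332
IG = 0.9403 - 0.9332 = 0.0071

0.0071


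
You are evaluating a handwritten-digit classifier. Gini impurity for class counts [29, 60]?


Probabilities: [29/89, 60/89] ≈ [0.3258, 0.6742]
Σpᵢ² = (841 + 3600)/89² = 4441/7921
Gini = 1 - Σpᵢ² = 1 - 4441/7921 = 0.4393

0.4393


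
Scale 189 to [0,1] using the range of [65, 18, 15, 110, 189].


min=15, max=189
(189-15)/(189-15) = 174/174 = 1.0

1.0


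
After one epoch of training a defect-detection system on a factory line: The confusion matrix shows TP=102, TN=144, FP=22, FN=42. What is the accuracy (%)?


Accuracy = (TP+TN)/(TP+TN+FP+FN)
= (102+144)/(310)
= 246/310 = 79.35%

79.35%


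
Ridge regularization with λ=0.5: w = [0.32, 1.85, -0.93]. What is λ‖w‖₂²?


‖w‖₂² = (0.32)² + (1.85)² + (-0.93)²
     = 0.1024 + 3.4225 + 0.8649
     = 4.3898
λ·‖w‖₂² = 0.5·4.3898 = 2.1949

2.1949
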